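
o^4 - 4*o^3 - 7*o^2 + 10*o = o*(o - 5)*(o - 1)*(o + 2)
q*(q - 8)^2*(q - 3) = q^4 - 19*q^3 + 112*q^2 - 192*q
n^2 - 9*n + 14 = (n - 7)*(n - 2)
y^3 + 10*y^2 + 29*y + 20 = (y + 1)*(y + 4)*(y + 5)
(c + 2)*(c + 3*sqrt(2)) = c^2 + 2*c + 3*sqrt(2)*c + 6*sqrt(2)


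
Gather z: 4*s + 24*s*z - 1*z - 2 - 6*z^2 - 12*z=4*s - 6*z^2 + z*(24*s - 13) - 2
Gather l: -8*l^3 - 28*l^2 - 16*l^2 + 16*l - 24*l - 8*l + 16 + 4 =-8*l^3 - 44*l^2 - 16*l + 20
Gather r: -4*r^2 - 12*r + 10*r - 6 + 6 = -4*r^2 - 2*r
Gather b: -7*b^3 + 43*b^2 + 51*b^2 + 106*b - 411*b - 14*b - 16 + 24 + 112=-7*b^3 + 94*b^2 - 319*b + 120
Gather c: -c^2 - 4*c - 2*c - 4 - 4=-c^2 - 6*c - 8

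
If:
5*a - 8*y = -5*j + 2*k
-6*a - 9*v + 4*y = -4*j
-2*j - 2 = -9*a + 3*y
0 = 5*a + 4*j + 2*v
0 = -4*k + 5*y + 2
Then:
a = 444/2563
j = -301/2563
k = 193/466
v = -508/2563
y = -16/233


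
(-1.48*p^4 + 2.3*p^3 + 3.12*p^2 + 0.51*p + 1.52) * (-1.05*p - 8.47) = 1.554*p^5 + 10.1206*p^4 - 22.757*p^3 - 26.9619*p^2 - 5.9157*p - 12.8744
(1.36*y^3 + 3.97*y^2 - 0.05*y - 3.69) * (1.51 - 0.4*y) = -0.544*y^4 + 0.4656*y^3 + 6.0147*y^2 + 1.4005*y - 5.5719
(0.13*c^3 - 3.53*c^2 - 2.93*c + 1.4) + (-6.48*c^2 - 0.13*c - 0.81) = 0.13*c^3 - 10.01*c^2 - 3.06*c + 0.59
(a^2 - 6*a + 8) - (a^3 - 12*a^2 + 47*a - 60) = -a^3 + 13*a^2 - 53*a + 68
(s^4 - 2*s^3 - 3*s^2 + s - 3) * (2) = 2*s^4 - 4*s^3 - 6*s^2 + 2*s - 6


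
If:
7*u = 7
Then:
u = 1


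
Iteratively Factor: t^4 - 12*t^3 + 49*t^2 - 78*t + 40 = (t - 2)*(t^3 - 10*t^2 + 29*t - 20) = (t - 2)*(t - 1)*(t^2 - 9*t + 20) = (t - 5)*(t - 2)*(t - 1)*(t - 4)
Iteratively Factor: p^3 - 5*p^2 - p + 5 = (p - 1)*(p^2 - 4*p - 5) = (p - 5)*(p - 1)*(p + 1)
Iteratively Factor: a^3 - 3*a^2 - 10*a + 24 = (a - 4)*(a^2 + a - 6) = (a - 4)*(a + 3)*(a - 2)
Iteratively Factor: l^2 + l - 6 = (l - 2)*(l + 3)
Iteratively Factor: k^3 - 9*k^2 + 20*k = (k - 5)*(k^2 - 4*k) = k*(k - 5)*(k - 4)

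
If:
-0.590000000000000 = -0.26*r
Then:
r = 2.27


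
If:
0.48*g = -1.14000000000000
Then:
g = -2.38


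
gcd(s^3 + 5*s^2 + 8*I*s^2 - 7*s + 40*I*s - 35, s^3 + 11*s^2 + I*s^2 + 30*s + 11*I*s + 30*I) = s^2 + s*(5 + I) + 5*I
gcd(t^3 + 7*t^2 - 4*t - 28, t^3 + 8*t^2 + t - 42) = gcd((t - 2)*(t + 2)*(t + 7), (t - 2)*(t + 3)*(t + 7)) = t^2 + 5*t - 14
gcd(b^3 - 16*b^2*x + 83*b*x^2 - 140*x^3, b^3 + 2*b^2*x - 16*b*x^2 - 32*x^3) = -b + 4*x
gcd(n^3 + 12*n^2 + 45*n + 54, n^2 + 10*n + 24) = n + 6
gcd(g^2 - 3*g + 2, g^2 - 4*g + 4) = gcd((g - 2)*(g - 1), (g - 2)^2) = g - 2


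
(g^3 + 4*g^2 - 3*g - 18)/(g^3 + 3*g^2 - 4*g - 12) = (g + 3)/(g + 2)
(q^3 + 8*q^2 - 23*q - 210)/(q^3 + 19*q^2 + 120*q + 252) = (q - 5)/(q + 6)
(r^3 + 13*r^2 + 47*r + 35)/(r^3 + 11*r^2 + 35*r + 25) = (r + 7)/(r + 5)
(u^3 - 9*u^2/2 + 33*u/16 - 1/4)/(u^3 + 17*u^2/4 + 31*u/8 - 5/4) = (4*u^2 - 17*u + 4)/(2*(2*u^2 + 9*u + 10))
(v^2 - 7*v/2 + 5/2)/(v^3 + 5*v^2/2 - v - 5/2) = (2*v - 5)/(2*v^2 + 7*v + 5)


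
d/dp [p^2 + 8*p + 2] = 2*p + 8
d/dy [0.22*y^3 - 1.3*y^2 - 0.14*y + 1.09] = 0.66*y^2 - 2.6*y - 0.14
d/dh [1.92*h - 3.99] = 1.92000000000000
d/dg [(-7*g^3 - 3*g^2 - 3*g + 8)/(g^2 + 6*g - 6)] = (-7*g^4 - 84*g^3 + 111*g^2 + 20*g - 30)/(g^4 + 12*g^3 + 24*g^2 - 72*g + 36)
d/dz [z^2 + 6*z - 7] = 2*z + 6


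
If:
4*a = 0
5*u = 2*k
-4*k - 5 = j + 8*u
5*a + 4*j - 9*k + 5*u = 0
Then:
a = 0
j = -175/179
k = -100/179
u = -40/179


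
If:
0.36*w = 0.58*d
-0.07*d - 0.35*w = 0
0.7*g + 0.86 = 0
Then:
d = 0.00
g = -1.23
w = 0.00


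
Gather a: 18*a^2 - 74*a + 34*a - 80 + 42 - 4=18*a^2 - 40*a - 42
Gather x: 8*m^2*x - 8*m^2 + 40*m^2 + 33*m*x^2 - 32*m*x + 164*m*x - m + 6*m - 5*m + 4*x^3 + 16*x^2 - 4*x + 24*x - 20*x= 32*m^2 + 4*x^3 + x^2*(33*m + 16) + x*(8*m^2 + 132*m)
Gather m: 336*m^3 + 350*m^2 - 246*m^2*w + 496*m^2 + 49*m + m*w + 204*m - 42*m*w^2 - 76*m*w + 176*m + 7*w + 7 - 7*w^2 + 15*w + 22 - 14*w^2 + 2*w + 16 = 336*m^3 + m^2*(846 - 246*w) + m*(-42*w^2 - 75*w + 429) - 21*w^2 + 24*w + 45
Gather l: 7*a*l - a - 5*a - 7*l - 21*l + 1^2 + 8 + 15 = -6*a + l*(7*a - 28) + 24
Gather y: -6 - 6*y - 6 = -6*y - 12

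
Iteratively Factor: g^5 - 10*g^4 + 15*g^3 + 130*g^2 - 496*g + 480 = (g - 2)*(g^4 - 8*g^3 - g^2 + 128*g - 240) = (g - 5)*(g - 2)*(g^3 - 3*g^2 - 16*g + 48) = (g - 5)*(g - 2)*(g + 4)*(g^2 - 7*g + 12) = (g - 5)*(g - 3)*(g - 2)*(g + 4)*(g - 4)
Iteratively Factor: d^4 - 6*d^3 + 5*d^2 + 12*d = (d + 1)*(d^3 - 7*d^2 + 12*d) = d*(d + 1)*(d^2 - 7*d + 12) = d*(d - 3)*(d + 1)*(d - 4)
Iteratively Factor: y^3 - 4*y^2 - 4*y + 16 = (y - 4)*(y^2 - 4) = (y - 4)*(y - 2)*(y + 2)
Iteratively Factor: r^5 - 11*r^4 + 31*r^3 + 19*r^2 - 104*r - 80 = (r + 1)*(r^4 - 12*r^3 + 43*r^2 - 24*r - 80) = (r - 5)*(r + 1)*(r^3 - 7*r^2 + 8*r + 16) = (r - 5)*(r - 4)*(r + 1)*(r^2 - 3*r - 4) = (r - 5)*(r - 4)^2*(r + 1)*(r + 1)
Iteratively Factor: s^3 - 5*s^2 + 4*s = (s)*(s^2 - 5*s + 4) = s*(s - 1)*(s - 4)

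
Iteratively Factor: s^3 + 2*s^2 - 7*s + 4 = (s - 1)*(s^2 + 3*s - 4) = (s - 1)^2*(s + 4)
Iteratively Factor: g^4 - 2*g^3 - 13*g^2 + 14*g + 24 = (g + 3)*(g^3 - 5*g^2 + 2*g + 8) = (g + 1)*(g + 3)*(g^2 - 6*g + 8) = (g - 2)*(g + 1)*(g + 3)*(g - 4)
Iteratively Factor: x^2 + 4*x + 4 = (x + 2)*(x + 2)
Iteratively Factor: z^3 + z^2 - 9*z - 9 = (z - 3)*(z^2 + 4*z + 3) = (z - 3)*(z + 1)*(z + 3)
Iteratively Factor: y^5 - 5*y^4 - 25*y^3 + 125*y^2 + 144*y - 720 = (y + 4)*(y^4 - 9*y^3 + 11*y^2 + 81*y - 180) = (y + 3)*(y + 4)*(y^3 - 12*y^2 + 47*y - 60) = (y - 5)*(y + 3)*(y + 4)*(y^2 - 7*y + 12) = (y - 5)*(y - 4)*(y + 3)*(y + 4)*(y - 3)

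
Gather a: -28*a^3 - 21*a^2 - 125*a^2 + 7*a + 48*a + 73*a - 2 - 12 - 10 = -28*a^3 - 146*a^2 + 128*a - 24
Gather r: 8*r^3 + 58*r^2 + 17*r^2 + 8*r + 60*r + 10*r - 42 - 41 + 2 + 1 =8*r^3 + 75*r^2 + 78*r - 80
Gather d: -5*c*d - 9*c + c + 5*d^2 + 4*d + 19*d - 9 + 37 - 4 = -8*c + 5*d^2 + d*(23 - 5*c) + 24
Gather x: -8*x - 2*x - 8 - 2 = -10*x - 10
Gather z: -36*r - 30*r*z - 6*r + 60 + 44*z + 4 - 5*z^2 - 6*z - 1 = -42*r - 5*z^2 + z*(38 - 30*r) + 63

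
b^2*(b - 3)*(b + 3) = b^4 - 9*b^2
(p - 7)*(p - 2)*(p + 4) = p^3 - 5*p^2 - 22*p + 56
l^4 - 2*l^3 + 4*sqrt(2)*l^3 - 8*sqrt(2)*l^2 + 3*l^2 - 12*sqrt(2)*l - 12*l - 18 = (l - 3)*(l + 1)*(l + sqrt(2))*(l + 3*sqrt(2))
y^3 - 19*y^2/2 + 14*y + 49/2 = (y - 7)*(y - 7/2)*(y + 1)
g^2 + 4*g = g*(g + 4)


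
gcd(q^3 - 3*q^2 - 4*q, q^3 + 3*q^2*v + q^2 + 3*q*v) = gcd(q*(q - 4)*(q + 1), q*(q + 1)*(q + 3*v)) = q^2 + q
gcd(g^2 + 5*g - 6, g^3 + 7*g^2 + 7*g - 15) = g - 1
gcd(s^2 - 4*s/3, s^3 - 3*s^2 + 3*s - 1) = 1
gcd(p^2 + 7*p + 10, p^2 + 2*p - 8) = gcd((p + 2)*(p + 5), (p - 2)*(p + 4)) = 1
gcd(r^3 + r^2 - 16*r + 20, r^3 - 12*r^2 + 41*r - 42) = r - 2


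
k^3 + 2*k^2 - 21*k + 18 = (k - 3)*(k - 1)*(k + 6)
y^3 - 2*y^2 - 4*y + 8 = (y - 2)^2*(y + 2)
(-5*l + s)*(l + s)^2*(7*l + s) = -35*l^4 - 68*l^3*s - 30*l^2*s^2 + 4*l*s^3 + s^4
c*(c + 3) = c^2 + 3*c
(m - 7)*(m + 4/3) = m^2 - 17*m/3 - 28/3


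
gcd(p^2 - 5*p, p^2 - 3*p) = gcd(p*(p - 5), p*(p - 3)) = p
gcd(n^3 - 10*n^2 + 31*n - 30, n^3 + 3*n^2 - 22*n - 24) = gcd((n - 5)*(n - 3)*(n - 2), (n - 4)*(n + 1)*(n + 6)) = 1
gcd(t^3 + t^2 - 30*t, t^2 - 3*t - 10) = t - 5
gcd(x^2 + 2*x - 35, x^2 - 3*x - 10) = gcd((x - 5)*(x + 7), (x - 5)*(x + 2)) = x - 5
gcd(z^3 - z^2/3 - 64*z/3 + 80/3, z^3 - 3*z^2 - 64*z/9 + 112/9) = z^2 - 16*z/3 + 16/3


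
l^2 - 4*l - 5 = (l - 5)*(l + 1)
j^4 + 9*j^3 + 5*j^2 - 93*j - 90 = (j - 3)*(j + 1)*(j + 5)*(j + 6)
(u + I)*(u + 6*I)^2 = u^3 + 13*I*u^2 - 48*u - 36*I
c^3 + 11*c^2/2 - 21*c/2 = c*(c - 3/2)*(c + 7)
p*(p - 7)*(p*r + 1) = p^3*r - 7*p^2*r + p^2 - 7*p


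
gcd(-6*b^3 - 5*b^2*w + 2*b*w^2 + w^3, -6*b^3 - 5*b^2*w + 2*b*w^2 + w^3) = -6*b^3 - 5*b^2*w + 2*b*w^2 + w^3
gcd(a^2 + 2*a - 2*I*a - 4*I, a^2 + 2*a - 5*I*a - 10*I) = a + 2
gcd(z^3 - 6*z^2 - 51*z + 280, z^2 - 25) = z - 5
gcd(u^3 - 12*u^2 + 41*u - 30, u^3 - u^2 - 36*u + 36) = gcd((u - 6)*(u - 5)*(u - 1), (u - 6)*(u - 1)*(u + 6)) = u^2 - 7*u + 6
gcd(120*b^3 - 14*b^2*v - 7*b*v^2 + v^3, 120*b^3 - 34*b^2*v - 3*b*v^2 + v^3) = -5*b + v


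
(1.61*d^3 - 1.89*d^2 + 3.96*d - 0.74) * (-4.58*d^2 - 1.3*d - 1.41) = -7.3738*d^5 + 6.5632*d^4 - 17.9499*d^3 + 0.9061*d^2 - 4.6216*d + 1.0434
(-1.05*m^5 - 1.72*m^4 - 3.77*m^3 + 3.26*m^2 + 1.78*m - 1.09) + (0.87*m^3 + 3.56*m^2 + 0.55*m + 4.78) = -1.05*m^5 - 1.72*m^4 - 2.9*m^3 + 6.82*m^2 + 2.33*m + 3.69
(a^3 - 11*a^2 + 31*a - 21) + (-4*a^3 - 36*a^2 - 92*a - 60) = -3*a^3 - 47*a^2 - 61*a - 81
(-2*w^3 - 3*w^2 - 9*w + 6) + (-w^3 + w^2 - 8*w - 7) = -3*w^3 - 2*w^2 - 17*w - 1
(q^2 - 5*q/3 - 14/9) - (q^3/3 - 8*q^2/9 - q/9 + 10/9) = -q^3/3 + 17*q^2/9 - 14*q/9 - 8/3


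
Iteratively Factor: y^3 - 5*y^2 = (y)*(y^2 - 5*y) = y^2*(y - 5)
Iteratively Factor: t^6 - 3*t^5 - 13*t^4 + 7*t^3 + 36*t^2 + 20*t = (t + 1)*(t^5 - 4*t^4 - 9*t^3 + 16*t^2 + 20*t) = t*(t + 1)*(t^4 - 4*t^3 - 9*t^2 + 16*t + 20) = t*(t + 1)^2*(t^3 - 5*t^2 - 4*t + 20) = t*(t + 1)^2*(t + 2)*(t^2 - 7*t + 10) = t*(t - 2)*(t + 1)^2*(t + 2)*(t - 5)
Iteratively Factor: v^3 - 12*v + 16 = (v - 2)*(v^2 + 2*v - 8) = (v - 2)^2*(v + 4)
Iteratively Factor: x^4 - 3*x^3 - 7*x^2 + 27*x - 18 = (x - 3)*(x^3 - 7*x + 6) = (x - 3)*(x - 2)*(x^2 + 2*x - 3) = (x - 3)*(x - 2)*(x - 1)*(x + 3)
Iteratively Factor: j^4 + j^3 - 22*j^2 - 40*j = (j + 2)*(j^3 - j^2 - 20*j) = j*(j + 2)*(j^2 - j - 20) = j*(j + 2)*(j + 4)*(j - 5)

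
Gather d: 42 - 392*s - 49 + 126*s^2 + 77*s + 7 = 126*s^2 - 315*s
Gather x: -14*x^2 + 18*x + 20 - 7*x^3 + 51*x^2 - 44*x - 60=-7*x^3 + 37*x^2 - 26*x - 40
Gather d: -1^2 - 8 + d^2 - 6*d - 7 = d^2 - 6*d - 16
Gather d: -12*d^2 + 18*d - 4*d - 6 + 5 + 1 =-12*d^2 + 14*d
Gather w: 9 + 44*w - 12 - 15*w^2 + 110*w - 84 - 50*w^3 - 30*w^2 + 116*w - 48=-50*w^3 - 45*w^2 + 270*w - 135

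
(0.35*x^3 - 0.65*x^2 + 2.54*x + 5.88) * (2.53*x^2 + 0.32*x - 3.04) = 0.8855*x^5 - 1.5325*x^4 + 5.1542*x^3 + 17.6652*x^2 - 5.84*x - 17.8752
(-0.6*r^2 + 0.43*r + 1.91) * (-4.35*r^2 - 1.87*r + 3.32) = 2.61*r^4 - 0.7485*r^3 - 11.1046*r^2 - 2.1441*r + 6.3412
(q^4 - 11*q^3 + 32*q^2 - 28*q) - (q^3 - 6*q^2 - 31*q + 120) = q^4 - 12*q^3 + 38*q^2 + 3*q - 120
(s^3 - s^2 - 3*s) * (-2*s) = -2*s^4 + 2*s^3 + 6*s^2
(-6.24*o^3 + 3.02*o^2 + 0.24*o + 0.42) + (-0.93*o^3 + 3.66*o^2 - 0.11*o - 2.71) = -7.17*o^3 + 6.68*o^2 + 0.13*o - 2.29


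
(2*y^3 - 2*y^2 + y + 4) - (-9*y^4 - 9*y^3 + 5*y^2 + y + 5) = 9*y^4 + 11*y^3 - 7*y^2 - 1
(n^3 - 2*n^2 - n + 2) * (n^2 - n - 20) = n^5 - 3*n^4 - 19*n^3 + 43*n^2 + 18*n - 40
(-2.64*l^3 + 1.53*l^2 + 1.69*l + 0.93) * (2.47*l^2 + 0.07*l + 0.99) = -6.5208*l^5 + 3.5943*l^4 + 1.6678*l^3 + 3.9301*l^2 + 1.7382*l + 0.9207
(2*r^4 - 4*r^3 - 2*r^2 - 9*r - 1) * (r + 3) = 2*r^5 + 2*r^4 - 14*r^3 - 15*r^2 - 28*r - 3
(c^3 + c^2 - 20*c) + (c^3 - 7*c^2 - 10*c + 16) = 2*c^3 - 6*c^2 - 30*c + 16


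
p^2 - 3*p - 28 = (p - 7)*(p + 4)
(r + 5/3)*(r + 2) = r^2 + 11*r/3 + 10/3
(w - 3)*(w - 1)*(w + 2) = w^3 - 2*w^2 - 5*w + 6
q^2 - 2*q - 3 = (q - 3)*(q + 1)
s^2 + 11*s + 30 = (s + 5)*(s + 6)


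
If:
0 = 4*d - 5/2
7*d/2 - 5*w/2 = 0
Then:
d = 5/8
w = 7/8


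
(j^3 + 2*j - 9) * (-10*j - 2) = -10*j^4 - 2*j^3 - 20*j^2 + 86*j + 18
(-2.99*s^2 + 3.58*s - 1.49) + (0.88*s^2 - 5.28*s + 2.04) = -2.11*s^2 - 1.7*s + 0.55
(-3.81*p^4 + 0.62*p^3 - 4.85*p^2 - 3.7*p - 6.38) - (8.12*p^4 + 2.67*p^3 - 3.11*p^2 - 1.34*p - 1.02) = -11.93*p^4 - 2.05*p^3 - 1.74*p^2 - 2.36*p - 5.36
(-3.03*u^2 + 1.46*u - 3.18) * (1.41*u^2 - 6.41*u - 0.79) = -4.2723*u^4 + 21.4809*u^3 - 11.4487*u^2 + 19.2304*u + 2.5122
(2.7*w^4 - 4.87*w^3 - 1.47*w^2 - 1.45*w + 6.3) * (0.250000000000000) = 0.675*w^4 - 1.2175*w^3 - 0.3675*w^2 - 0.3625*w + 1.575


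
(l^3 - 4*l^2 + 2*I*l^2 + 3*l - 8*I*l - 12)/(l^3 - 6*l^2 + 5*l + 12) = (l^2 + 2*I*l + 3)/(l^2 - 2*l - 3)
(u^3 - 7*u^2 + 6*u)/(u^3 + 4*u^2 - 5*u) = (u - 6)/(u + 5)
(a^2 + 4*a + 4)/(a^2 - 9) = (a^2 + 4*a + 4)/(a^2 - 9)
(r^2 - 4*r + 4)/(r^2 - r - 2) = (r - 2)/(r + 1)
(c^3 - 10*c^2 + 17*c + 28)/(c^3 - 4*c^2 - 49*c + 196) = (c + 1)/(c + 7)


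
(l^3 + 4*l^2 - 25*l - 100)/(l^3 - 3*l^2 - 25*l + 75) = (l + 4)/(l - 3)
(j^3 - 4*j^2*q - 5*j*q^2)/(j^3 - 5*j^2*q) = (j + q)/j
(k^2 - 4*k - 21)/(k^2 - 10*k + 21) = (k + 3)/(k - 3)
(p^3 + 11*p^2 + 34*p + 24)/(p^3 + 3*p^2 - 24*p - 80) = (p^2 + 7*p + 6)/(p^2 - p - 20)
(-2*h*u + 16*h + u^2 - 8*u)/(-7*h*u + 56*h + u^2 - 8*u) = (-2*h + u)/(-7*h + u)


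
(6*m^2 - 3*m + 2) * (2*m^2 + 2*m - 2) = 12*m^4 + 6*m^3 - 14*m^2 + 10*m - 4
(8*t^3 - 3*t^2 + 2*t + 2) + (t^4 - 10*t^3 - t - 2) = t^4 - 2*t^3 - 3*t^2 + t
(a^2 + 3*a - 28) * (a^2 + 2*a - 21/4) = a^4 + 5*a^3 - 109*a^2/4 - 287*a/4 + 147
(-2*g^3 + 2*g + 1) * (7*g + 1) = -14*g^4 - 2*g^3 + 14*g^2 + 9*g + 1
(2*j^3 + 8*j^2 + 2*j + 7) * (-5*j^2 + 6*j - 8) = -10*j^5 - 28*j^4 + 22*j^3 - 87*j^2 + 26*j - 56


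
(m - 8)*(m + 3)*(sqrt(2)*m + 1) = sqrt(2)*m^3 - 5*sqrt(2)*m^2 + m^2 - 24*sqrt(2)*m - 5*m - 24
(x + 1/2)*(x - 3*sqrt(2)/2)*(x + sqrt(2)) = x^3 - sqrt(2)*x^2/2 + x^2/2 - 3*x - sqrt(2)*x/4 - 3/2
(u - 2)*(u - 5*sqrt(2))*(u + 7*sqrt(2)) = u^3 - 2*u^2 + 2*sqrt(2)*u^2 - 70*u - 4*sqrt(2)*u + 140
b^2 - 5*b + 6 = (b - 3)*(b - 2)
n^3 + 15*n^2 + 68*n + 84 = (n + 2)*(n + 6)*(n + 7)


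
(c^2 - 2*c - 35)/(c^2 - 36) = (c^2 - 2*c - 35)/(c^2 - 36)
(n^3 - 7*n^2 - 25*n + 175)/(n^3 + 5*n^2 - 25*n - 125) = (n - 7)/(n + 5)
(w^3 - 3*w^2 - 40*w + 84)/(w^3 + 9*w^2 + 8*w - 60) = (w - 7)/(w + 5)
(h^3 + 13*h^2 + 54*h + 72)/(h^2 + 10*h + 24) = h + 3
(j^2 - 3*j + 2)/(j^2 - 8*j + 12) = (j - 1)/(j - 6)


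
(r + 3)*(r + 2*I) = r^2 + 3*r + 2*I*r + 6*I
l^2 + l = l*(l + 1)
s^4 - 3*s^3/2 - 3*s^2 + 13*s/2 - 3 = (s - 3/2)*(s - 1)^2*(s + 2)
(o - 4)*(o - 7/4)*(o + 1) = o^3 - 19*o^2/4 + 5*o/4 + 7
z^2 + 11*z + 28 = (z + 4)*(z + 7)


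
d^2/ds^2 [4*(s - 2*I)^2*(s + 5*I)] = 24*s + 8*I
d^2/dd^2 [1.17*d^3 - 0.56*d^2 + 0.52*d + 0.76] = 7.02*d - 1.12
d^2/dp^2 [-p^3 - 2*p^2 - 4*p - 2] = -6*p - 4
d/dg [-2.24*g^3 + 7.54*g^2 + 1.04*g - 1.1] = -6.72*g^2 + 15.08*g + 1.04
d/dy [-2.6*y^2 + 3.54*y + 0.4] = 3.54 - 5.2*y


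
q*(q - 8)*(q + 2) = q^3 - 6*q^2 - 16*q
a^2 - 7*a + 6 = (a - 6)*(a - 1)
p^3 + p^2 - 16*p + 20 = (p - 2)^2*(p + 5)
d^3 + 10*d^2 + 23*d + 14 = (d + 1)*(d + 2)*(d + 7)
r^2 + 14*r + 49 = (r + 7)^2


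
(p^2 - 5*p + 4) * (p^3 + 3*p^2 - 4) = p^5 - 2*p^4 - 11*p^3 + 8*p^2 + 20*p - 16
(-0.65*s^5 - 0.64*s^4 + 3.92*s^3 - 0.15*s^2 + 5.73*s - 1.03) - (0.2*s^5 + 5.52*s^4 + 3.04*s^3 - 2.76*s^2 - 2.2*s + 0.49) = -0.85*s^5 - 6.16*s^4 + 0.88*s^3 + 2.61*s^2 + 7.93*s - 1.52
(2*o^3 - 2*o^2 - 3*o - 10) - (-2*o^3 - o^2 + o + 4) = 4*o^3 - o^2 - 4*o - 14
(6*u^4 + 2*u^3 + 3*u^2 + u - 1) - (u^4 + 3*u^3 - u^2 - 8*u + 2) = 5*u^4 - u^3 + 4*u^2 + 9*u - 3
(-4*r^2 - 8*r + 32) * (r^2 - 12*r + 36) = -4*r^4 + 40*r^3 - 16*r^2 - 672*r + 1152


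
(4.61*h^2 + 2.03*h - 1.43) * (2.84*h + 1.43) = 13.0924*h^3 + 12.3575*h^2 - 1.1583*h - 2.0449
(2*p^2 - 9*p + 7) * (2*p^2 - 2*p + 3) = 4*p^4 - 22*p^3 + 38*p^2 - 41*p + 21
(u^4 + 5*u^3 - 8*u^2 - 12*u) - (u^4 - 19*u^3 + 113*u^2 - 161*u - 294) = 24*u^3 - 121*u^2 + 149*u + 294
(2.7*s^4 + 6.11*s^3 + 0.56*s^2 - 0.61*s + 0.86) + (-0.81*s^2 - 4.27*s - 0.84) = 2.7*s^4 + 6.11*s^3 - 0.25*s^2 - 4.88*s + 0.02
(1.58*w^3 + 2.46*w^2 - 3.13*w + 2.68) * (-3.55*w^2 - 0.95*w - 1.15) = -5.609*w^5 - 10.234*w^4 + 6.9575*w^3 - 9.3695*w^2 + 1.0535*w - 3.082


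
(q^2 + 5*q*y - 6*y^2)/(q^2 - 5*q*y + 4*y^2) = (-q - 6*y)/(-q + 4*y)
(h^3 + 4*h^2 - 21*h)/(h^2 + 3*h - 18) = h*(h + 7)/(h + 6)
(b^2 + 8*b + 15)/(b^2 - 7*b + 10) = (b^2 + 8*b + 15)/(b^2 - 7*b + 10)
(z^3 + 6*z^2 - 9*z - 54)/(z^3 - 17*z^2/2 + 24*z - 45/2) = 2*(z^2 + 9*z + 18)/(2*z^2 - 11*z + 15)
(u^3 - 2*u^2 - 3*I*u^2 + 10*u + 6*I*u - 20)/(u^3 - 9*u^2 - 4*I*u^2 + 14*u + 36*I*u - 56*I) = (u^2 - 3*I*u + 10)/(u^2 - u*(7 + 4*I) + 28*I)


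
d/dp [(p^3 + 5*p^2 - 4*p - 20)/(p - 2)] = 2*p + 7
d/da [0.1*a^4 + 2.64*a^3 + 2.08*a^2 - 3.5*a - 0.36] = 0.4*a^3 + 7.92*a^2 + 4.16*a - 3.5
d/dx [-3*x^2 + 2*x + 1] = 2 - 6*x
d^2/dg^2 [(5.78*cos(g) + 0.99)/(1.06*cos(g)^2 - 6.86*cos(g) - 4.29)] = (-0.0126248602172276*cos(g)^5 - 0.0903538422584523*cos(g)^4 - 0.239337001259199*cos(g)^3 + 0.218072123779619*cos(g)^2 + 0.0724512122282771*cos(g) - 0.462704919235811)/(0.00231528578378223*cos(g)^6 - 0.0449514919153192*cos(g)^5 + 0.262801421228125*cos(g)^4 - 0.263713285547591*cos(g)^3 - 1.06360197836666*cos(g)^2 - 0.736286714452409*cos(g) - 0.153482507531625)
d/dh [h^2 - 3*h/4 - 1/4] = 2*h - 3/4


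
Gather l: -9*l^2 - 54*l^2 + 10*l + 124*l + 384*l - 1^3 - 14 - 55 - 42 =-63*l^2 + 518*l - 112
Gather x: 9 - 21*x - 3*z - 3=-21*x - 3*z + 6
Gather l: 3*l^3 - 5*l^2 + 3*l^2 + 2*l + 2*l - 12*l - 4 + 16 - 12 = 3*l^3 - 2*l^2 - 8*l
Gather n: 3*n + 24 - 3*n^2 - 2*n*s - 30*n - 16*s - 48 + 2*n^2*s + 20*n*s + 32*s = n^2*(2*s - 3) + n*(18*s - 27) + 16*s - 24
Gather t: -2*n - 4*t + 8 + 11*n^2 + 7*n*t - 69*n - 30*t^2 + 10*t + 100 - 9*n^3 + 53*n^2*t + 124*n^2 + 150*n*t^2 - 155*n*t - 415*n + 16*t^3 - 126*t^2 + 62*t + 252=-9*n^3 + 135*n^2 - 486*n + 16*t^3 + t^2*(150*n - 156) + t*(53*n^2 - 148*n + 68) + 360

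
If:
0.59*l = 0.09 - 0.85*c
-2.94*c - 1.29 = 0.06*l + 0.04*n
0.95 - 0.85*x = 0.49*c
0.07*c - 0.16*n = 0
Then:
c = -0.45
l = 0.80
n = -0.20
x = 1.38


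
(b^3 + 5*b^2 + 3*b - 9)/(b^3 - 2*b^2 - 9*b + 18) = (b^2 + 2*b - 3)/(b^2 - 5*b + 6)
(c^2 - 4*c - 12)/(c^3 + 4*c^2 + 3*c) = (c^2 - 4*c - 12)/(c*(c^2 + 4*c + 3))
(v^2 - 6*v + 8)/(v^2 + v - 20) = (v - 2)/(v + 5)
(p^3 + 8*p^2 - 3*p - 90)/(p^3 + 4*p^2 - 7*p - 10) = (p^2 + 3*p - 18)/(p^2 - p - 2)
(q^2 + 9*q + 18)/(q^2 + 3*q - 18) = (q + 3)/(q - 3)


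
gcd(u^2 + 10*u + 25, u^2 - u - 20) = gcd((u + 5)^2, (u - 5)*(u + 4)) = 1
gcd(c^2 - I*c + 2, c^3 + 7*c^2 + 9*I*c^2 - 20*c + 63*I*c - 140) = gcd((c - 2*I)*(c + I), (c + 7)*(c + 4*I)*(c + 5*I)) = 1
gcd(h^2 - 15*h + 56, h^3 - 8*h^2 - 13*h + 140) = h - 7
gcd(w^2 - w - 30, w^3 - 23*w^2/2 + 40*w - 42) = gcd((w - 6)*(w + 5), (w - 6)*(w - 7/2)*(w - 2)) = w - 6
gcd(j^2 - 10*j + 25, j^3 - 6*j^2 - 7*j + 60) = j - 5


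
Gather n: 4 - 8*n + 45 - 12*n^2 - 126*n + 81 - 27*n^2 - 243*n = -39*n^2 - 377*n + 130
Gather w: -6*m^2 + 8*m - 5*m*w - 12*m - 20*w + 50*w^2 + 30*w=-6*m^2 - 4*m + 50*w^2 + w*(10 - 5*m)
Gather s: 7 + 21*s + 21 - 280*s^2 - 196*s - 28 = -280*s^2 - 175*s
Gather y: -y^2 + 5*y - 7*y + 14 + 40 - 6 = -y^2 - 2*y + 48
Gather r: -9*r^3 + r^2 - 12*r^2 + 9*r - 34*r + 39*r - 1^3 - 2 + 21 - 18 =-9*r^3 - 11*r^2 + 14*r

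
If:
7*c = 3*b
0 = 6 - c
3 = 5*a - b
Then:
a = 17/5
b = 14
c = 6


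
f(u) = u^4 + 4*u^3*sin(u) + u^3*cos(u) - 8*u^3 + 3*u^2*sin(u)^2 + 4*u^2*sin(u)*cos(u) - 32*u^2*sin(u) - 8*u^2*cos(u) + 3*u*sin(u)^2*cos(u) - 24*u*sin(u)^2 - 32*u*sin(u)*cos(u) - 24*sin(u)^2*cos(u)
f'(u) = -u^3*sin(u) + 4*u^3*cos(u) + 4*u^3 - 4*u^2*sin(u)^2 + 6*u^2*sin(u)*cos(u) + 20*u^2*sin(u) + 4*u^2*cos(u)^2 - 29*u^2*cos(u) - 24*u^2 - 3*u*sin(u)^3 + 38*u*sin(u)^2 + 6*u*sin(u)*cos(u)^2 - 40*u*sin(u)*cos(u) - 64*u*sin(u) - 32*u*cos(u)^2 - 16*u*cos(u) + 24*sin(u)^3 + 3*sin(u)^2*cos(u) - 24*sin(u)^2 - 48*sin(u)*cos(u)^2 - 32*sin(u)*cos(u)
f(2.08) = -130.84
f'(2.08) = 1.85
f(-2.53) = 465.48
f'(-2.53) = -130.80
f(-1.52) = 159.10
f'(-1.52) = -340.12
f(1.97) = -130.52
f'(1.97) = -7.86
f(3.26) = -98.10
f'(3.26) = 38.91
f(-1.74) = 237.98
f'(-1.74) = -369.73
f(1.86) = -129.05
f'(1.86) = -19.05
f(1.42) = -109.15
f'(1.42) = -72.43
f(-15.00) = 96158.93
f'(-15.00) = -8470.83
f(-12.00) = 26575.78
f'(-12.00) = -15740.24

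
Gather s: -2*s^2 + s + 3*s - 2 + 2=-2*s^2 + 4*s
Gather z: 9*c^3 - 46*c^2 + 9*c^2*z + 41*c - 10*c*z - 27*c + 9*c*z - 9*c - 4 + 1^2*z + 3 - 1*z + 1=9*c^3 - 46*c^2 + 5*c + z*(9*c^2 - c)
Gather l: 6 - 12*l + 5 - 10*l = 11 - 22*l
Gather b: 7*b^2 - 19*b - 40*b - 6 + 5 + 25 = 7*b^2 - 59*b + 24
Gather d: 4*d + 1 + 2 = 4*d + 3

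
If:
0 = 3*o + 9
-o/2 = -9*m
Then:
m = -1/6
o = -3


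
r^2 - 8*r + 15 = (r - 5)*(r - 3)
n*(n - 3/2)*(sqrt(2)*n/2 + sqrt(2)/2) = sqrt(2)*n^3/2 - sqrt(2)*n^2/4 - 3*sqrt(2)*n/4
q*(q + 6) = q^2 + 6*q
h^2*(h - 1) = h^3 - h^2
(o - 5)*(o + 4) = o^2 - o - 20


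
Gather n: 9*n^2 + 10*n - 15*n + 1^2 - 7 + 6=9*n^2 - 5*n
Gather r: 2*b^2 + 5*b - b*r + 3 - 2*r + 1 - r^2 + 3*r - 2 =2*b^2 + 5*b - r^2 + r*(1 - b) + 2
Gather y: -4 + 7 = 3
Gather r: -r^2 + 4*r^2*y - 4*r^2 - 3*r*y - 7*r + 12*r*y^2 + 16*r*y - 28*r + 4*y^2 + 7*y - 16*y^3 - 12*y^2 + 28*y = r^2*(4*y - 5) + r*(12*y^2 + 13*y - 35) - 16*y^3 - 8*y^2 + 35*y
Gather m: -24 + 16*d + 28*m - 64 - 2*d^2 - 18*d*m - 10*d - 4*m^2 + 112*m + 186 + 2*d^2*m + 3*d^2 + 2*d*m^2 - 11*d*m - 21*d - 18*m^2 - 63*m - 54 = d^2 - 15*d + m^2*(2*d - 22) + m*(2*d^2 - 29*d + 77) + 44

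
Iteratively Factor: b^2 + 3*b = (b + 3)*(b)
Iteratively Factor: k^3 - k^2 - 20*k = (k - 5)*(k^2 + 4*k) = k*(k - 5)*(k + 4)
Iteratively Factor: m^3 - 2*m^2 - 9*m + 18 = (m - 2)*(m^2 - 9) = (m - 3)*(m - 2)*(m + 3)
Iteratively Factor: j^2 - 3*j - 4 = (j + 1)*(j - 4)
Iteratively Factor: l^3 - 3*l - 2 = (l + 1)*(l^2 - l - 2) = (l + 1)^2*(l - 2)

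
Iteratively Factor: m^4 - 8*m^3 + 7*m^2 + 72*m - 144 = (m - 4)*(m^3 - 4*m^2 - 9*m + 36) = (m - 4)^2*(m^2 - 9) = (m - 4)^2*(m + 3)*(m - 3)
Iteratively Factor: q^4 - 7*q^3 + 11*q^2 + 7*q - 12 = (q + 1)*(q^3 - 8*q^2 + 19*q - 12) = (q - 1)*(q + 1)*(q^2 - 7*q + 12) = (q - 3)*(q - 1)*(q + 1)*(q - 4)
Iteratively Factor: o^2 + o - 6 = (o - 2)*(o + 3)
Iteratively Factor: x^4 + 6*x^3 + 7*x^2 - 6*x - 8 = (x + 1)*(x^3 + 5*x^2 + 2*x - 8) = (x + 1)*(x + 2)*(x^2 + 3*x - 4) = (x - 1)*(x + 1)*(x + 2)*(x + 4)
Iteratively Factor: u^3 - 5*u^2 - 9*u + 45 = (u - 5)*(u^2 - 9) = (u - 5)*(u - 3)*(u + 3)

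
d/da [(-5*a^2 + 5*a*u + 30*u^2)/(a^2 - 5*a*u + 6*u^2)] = 20*u/(a^2 - 4*a*u + 4*u^2)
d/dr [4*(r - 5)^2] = 8*r - 40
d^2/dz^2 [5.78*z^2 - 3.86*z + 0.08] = 11.5600000000000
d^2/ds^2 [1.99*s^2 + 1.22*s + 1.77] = 3.98000000000000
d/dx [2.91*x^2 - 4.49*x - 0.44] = 5.82*x - 4.49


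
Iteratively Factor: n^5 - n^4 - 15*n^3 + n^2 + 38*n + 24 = (n - 2)*(n^4 + n^3 - 13*n^2 - 25*n - 12) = (n - 2)*(n + 1)*(n^3 - 13*n - 12) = (n - 2)*(n + 1)*(n + 3)*(n^2 - 3*n - 4) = (n - 4)*(n - 2)*(n + 1)*(n + 3)*(n + 1)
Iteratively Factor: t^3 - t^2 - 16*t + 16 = (t - 4)*(t^2 + 3*t - 4) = (t - 4)*(t - 1)*(t + 4)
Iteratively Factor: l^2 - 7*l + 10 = (l - 2)*(l - 5)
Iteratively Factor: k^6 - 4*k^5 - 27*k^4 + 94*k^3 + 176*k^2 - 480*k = (k)*(k^5 - 4*k^4 - 27*k^3 + 94*k^2 + 176*k - 480) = k*(k + 4)*(k^4 - 8*k^3 + 5*k^2 + 74*k - 120) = k*(k - 4)*(k + 4)*(k^3 - 4*k^2 - 11*k + 30) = k*(k - 5)*(k - 4)*(k + 4)*(k^2 + k - 6) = k*(k - 5)*(k - 4)*(k - 2)*(k + 4)*(k + 3)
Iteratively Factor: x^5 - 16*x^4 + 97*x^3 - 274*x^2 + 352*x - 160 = (x - 5)*(x^4 - 11*x^3 + 42*x^2 - 64*x + 32) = (x - 5)*(x - 4)*(x^3 - 7*x^2 + 14*x - 8) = (x - 5)*(x - 4)^2*(x^2 - 3*x + 2) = (x - 5)*(x - 4)^2*(x - 1)*(x - 2)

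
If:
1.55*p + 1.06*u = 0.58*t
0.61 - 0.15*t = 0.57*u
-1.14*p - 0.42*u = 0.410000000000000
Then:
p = -0.76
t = -0.05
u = 1.08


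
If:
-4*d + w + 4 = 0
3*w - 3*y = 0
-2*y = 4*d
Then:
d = 2/3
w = -4/3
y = -4/3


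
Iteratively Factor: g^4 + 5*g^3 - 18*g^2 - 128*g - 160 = (g - 5)*(g^3 + 10*g^2 + 32*g + 32) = (g - 5)*(g + 4)*(g^2 + 6*g + 8) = (g - 5)*(g + 4)^2*(g + 2)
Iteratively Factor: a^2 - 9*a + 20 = (a - 4)*(a - 5)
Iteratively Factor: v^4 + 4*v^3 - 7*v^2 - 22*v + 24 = (v - 2)*(v^3 + 6*v^2 + 5*v - 12) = (v - 2)*(v + 4)*(v^2 + 2*v - 3) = (v - 2)*(v - 1)*(v + 4)*(v + 3)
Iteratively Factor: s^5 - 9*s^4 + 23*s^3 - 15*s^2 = (s - 1)*(s^4 - 8*s^3 + 15*s^2) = s*(s - 1)*(s^3 - 8*s^2 + 15*s) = s*(s - 5)*(s - 1)*(s^2 - 3*s) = s^2*(s - 5)*(s - 1)*(s - 3)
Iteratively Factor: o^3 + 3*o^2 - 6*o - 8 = (o + 1)*(o^2 + 2*o - 8) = (o - 2)*(o + 1)*(o + 4)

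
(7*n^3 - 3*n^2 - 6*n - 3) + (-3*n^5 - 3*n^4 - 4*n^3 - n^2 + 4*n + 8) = -3*n^5 - 3*n^4 + 3*n^3 - 4*n^2 - 2*n + 5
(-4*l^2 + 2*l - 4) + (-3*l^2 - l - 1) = -7*l^2 + l - 5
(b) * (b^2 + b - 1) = b^3 + b^2 - b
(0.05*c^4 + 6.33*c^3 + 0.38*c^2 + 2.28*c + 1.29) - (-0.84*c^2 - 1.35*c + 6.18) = 0.05*c^4 + 6.33*c^3 + 1.22*c^2 + 3.63*c - 4.89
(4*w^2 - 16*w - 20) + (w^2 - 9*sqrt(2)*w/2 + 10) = 5*w^2 - 16*w - 9*sqrt(2)*w/2 - 10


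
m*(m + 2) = m^2 + 2*m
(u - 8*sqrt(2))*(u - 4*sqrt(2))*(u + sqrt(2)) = u^3 - 11*sqrt(2)*u^2 + 40*u + 64*sqrt(2)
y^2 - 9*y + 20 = (y - 5)*(y - 4)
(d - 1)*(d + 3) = d^2 + 2*d - 3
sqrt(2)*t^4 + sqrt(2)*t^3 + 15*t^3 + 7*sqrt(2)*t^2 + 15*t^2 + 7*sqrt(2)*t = t*(t + 1)*(t + 7*sqrt(2))*(sqrt(2)*t + 1)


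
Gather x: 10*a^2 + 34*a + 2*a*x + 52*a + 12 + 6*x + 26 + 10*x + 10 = 10*a^2 + 86*a + x*(2*a + 16) + 48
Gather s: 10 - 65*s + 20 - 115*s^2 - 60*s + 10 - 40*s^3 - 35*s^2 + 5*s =-40*s^3 - 150*s^2 - 120*s + 40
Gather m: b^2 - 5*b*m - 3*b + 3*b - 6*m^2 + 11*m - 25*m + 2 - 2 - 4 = b^2 - 6*m^2 + m*(-5*b - 14) - 4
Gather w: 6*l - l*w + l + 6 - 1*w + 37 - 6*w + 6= 7*l + w*(-l - 7) + 49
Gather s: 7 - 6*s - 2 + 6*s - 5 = 0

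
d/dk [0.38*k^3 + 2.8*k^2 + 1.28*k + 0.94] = 1.14*k^2 + 5.6*k + 1.28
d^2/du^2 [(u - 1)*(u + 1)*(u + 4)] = 6*u + 8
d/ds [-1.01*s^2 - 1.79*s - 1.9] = -2.02*s - 1.79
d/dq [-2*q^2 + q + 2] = 1 - 4*q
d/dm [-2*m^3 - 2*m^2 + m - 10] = -6*m^2 - 4*m + 1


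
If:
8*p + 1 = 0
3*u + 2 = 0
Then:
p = -1/8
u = -2/3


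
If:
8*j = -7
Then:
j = -7/8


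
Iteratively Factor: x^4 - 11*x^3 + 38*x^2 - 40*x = (x - 5)*(x^3 - 6*x^2 + 8*x) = x*(x - 5)*(x^2 - 6*x + 8) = x*(x - 5)*(x - 4)*(x - 2)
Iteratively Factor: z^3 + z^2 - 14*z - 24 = (z - 4)*(z^2 + 5*z + 6) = (z - 4)*(z + 3)*(z + 2)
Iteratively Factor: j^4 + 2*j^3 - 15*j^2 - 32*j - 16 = (j + 4)*(j^3 - 2*j^2 - 7*j - 4) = (j - 4)*(j + 4)*(j^2 + 2*j + 1) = (j - 4)*(j + 1)*(j + 4)*(j + 1)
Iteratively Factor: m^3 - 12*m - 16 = (m + 2)*(m^2 - 2*m - 8) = (m - 4)*(m + 2)*(m + 2)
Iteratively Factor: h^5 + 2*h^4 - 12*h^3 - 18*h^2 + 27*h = (h + 3)*(h^4 - h^3 - 9*h^2 + 9*h) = (h - 1)*(h + 3)*(h^3 - 9*h) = (h - 1)*(h + 3)^2*(h^2 - 3*h) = h*(h - 1)*(h + 3)^2*(h - 3)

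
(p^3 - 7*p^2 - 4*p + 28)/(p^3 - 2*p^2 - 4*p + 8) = (p - 7)/(p - 2)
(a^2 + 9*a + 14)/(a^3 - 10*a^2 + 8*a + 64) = (a + 7)/(a^2 - 12*a + 32)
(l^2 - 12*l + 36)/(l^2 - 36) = (l - 6)/(l + 6)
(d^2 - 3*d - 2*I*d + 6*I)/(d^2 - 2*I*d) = (d - 3)/d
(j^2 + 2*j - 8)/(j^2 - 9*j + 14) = (j + 4)/(j - 7)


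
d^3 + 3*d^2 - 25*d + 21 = (d - 3)*(d - 1)*(d + 7)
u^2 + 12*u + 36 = (u + 6)^2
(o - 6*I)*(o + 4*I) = o^2 - 2*I*o + 24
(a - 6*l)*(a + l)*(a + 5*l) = a^3 - 31*a*l^2 - 30*l^3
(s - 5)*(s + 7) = s^2 + 2*s - 35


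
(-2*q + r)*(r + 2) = -2*q*r - 4*q + r^2 + 2*r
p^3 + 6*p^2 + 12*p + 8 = (p + 2)^3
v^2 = v^2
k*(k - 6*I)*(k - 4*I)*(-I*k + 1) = -I*k^4 - 9*k^3 + 14*I*k^2 - 24*k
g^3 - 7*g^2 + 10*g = g*(g - 5)*(g - 2)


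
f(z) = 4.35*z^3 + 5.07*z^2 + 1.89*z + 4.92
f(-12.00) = -6804.48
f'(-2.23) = 44.17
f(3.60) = 280.38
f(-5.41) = -545.70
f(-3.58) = -136.46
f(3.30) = 222.70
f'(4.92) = 367.67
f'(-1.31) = 11.00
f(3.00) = 173.67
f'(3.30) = 177.47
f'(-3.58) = 132.84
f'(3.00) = 149.76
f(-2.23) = -22.32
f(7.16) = 1875.09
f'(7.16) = 743.51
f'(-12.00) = 1759.41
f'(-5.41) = 328.98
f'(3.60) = 207.52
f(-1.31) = 1.37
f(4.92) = 655.01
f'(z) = 13.05*z^2 + 10.14*z + 1.89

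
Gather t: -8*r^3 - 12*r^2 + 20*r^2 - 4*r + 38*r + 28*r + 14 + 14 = -8*r^3 + 8*r^2 + 62*r + 28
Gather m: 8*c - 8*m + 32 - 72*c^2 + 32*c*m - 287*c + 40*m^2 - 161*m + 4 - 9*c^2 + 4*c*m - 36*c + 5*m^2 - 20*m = -81*c^2 - 315*c + 45*m^2 + m*(36*c - 189) + 36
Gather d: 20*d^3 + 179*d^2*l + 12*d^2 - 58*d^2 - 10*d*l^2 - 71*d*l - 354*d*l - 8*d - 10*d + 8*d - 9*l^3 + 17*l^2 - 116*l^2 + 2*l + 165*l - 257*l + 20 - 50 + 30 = 20*d^3 + d^2*(179*l - 46) + d*(-10*l^2 - 425*l - 10) - 9*l^3 - 99*l^2 - 90*l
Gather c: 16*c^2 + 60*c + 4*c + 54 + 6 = 16*c^2 + 64*c + 60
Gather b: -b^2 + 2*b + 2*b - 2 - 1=-b^2 + 4*b - 3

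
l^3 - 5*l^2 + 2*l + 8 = (l - 4)*(l - 2)*(l + 1)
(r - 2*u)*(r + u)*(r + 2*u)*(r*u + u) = r^4*u + r^3*u^2 + r^3*u - 4*r^2*u^3 + r^2*u^2 - 4*r*u^4 - 4*r*u^3 - 4*u^4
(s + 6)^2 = s^2 + 12*s + 36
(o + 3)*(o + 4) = o^2 + 7*o + 12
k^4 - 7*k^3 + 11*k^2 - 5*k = k*(k - 5)*(k - 1)^2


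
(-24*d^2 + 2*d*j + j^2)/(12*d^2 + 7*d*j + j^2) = (-24*d^2 + 2*d*j + j^2)/(12*d^2 + 7*d*j + j^2)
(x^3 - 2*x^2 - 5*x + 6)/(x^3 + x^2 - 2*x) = (x - 3)/x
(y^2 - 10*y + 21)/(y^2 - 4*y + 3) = (y - 7)/(y - 1)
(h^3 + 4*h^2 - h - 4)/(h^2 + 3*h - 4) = h + 1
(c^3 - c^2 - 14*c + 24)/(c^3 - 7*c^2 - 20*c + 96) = (c - 2)/(c - 8)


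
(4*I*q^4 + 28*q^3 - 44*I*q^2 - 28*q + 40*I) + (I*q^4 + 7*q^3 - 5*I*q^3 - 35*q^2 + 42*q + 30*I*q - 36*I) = 5*I*q^4 + 35*q^3 - 5*I*q^3 - 35*q^2 - 44*I*q^2 + 14*q + 30*I*q + 4*I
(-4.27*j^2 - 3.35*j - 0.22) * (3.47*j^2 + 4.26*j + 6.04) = -14.8169*j^4 - 29.8147*j^3 - 40.8252*j^2 - 21.1712*j - 1.3288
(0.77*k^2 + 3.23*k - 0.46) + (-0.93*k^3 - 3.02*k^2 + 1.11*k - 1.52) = -0.93*k^3 - 2.25*k^2 + 4.34*k - 1.98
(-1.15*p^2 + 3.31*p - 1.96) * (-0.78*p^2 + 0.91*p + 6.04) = 0.897*p^4 - 3.6283*p^3 - 2.4051*p^2 + 18.2088*p - 11.8384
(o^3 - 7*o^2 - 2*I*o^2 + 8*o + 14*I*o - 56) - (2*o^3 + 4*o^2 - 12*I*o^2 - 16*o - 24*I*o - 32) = -o^3 - 11*o^2 + 10*I*o^2 + 24*o + 38*I*o - 24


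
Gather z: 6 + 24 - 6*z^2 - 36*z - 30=-6*z^2 - 36*z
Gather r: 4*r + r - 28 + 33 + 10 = 5*r + 15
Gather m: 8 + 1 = 9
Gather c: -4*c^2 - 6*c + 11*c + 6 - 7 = -4*c^2 + 5*c - 1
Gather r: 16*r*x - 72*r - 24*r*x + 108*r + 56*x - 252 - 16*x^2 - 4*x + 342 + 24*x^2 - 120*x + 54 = r*(36 - 8*x) + 8*x^2 - 68*x + 144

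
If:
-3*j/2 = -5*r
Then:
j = 10*r/3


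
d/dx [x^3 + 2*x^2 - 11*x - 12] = 3*x^2 + 4*x - 11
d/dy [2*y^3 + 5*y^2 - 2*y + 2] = 6*y^2 + 10*y - 2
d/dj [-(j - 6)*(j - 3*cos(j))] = -j + (6 - j)*(3*sin(j) + 1) + 3*cos(j)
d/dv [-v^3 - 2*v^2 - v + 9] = -3*v^2 - 4*v - 1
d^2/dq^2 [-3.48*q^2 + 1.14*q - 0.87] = -6.96000000000000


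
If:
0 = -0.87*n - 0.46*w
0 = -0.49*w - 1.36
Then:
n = 1.47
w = -2.78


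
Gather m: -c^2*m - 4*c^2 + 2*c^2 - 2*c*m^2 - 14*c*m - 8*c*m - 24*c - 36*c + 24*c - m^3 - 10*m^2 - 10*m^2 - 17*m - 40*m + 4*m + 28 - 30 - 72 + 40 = -2*c^2 - 36*c - m^3 + m^2*(-2*c - 20) + m*(-c^2 - 22*c - 53) - 34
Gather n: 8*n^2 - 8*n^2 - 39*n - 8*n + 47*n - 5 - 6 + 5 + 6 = 0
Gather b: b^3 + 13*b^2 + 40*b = b^3 + 13*b^2 + 40*b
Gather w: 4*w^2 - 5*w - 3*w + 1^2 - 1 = 4*w^2 - 8*w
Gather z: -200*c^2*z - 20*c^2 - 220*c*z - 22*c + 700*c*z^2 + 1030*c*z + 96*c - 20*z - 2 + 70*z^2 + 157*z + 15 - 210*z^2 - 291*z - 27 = -20*c^2 + 74*c + z^2*(700*c - 140) + z*(-200*c^2 + 810*c - 154) - 14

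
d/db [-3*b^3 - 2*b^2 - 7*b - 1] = -9*b^2 - 4*b - 7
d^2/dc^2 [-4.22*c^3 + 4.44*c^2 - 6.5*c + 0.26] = 8.88 - 25.32*c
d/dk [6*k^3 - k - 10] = 18*k^2 - 1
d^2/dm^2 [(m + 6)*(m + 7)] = 2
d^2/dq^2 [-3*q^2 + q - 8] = -6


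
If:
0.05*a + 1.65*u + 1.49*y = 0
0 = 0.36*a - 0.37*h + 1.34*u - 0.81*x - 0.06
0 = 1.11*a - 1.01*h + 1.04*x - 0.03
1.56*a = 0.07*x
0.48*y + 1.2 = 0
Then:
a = 0.11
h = 2.66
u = 2.25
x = 2.49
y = -2.50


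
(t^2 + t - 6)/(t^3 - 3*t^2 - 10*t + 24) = 1/(t - 4)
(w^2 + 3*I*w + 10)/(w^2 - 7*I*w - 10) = (w + 5*I)/(w - 5*I)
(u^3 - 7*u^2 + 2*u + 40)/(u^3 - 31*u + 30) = (u^2 - 2*u - 8)/(u^2 + 5*u - 6)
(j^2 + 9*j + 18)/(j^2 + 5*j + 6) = (j + 6)/(j + 2)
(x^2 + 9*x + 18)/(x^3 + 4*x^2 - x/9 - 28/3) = 9*(x + 6)/(9*x^2 + 9*x - 28)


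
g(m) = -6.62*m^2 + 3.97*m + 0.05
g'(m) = 3.97 - 13.24*m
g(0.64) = -0.12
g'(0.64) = -4.50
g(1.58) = -10.20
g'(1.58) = -16.95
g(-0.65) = -5.33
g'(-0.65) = 12.58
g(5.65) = -188.85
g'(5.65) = -70.84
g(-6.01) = -262.92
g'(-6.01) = 83.54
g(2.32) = -26.37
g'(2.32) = -26.75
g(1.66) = -11.60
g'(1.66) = -18.01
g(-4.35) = -142.49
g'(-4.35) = 61.56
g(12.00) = -905.59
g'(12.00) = -154.91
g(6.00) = -214.45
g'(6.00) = -75.47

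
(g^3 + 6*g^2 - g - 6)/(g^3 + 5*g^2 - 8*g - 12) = (g - 1)/(g - 2)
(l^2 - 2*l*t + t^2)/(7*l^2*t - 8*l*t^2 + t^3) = (-l + t)/(t*(-7*l + t))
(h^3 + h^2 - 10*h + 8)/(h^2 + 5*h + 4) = (h^2 - 3*h + 2)/(h + 1)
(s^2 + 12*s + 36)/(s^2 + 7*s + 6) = (s + 6)/(s + 1)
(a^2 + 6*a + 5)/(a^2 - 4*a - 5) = (a + 5)/(a - 5)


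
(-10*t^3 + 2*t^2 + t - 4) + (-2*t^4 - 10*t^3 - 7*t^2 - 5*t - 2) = -2*t^4 - 20*t^3 - 5*t^2 - 4*t - 6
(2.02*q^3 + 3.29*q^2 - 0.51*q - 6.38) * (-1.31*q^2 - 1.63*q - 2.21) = -2.6462*q^5 - 7.6025*q^4 - 9.1588*q^3 + 1.9182*q^2 + 11.5265*q + 14.0998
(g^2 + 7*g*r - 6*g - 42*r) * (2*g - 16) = 2*g^3 + 14*g^2*r - 28*g^2 - 196*g*r + 96*g + 672*r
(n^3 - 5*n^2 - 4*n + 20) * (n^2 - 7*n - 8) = n^5 - 12*n^4 + 23*n^3 + 88*n^2 - 108*n - 160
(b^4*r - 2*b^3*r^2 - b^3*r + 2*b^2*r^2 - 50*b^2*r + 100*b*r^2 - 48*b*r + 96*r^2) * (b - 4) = b^5*r - 2*b^4*r^2 - 5*b^4*r + 10*b^3*r^2 - 46*b^3*r + 92*b^2*r^2 + 152*b^2*r - 304*b*r^2 + 192*b*r - 384*r^2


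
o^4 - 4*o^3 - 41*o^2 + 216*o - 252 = (o - 6)*(o - 3)*(o - 2)*(o + 7)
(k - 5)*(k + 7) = k^2 + 2*k - 35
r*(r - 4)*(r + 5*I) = r^3 - 4*r^2 + 5*I*r^2 - 20*I*r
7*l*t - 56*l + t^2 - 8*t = (7*l + t)*(t - 8)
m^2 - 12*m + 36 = (m - 6)^2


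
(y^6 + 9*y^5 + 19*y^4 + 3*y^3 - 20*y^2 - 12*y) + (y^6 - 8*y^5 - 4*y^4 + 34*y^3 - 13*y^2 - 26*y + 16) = 2*y^6 + y^5 + 15*y^4 + 37*y^3 - 33*y^2 - 38*y + 16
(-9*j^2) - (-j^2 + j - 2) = -8*j^2 - j + 2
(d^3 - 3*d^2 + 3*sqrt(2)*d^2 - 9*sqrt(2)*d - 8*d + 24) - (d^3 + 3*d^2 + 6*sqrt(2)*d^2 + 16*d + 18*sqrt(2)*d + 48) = -6*d^2 - 3*sqrt(2)*d^2 - 27*sqrt(2)*d - 24*d - 24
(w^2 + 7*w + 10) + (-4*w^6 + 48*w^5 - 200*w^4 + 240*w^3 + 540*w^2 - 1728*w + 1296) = -4*w^6 + 48*w^5 - 200*w^4 + 240*w^3 + 541*w^2 - 1721*w + 1306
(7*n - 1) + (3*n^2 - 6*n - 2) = 3*n^2 + n - 3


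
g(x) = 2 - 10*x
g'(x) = -10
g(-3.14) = 33.40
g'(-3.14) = -10.00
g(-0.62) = 8.20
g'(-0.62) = -10.00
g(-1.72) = 19.20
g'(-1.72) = -10.00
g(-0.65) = 8.50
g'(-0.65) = -10.00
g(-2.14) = 23.40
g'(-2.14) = -10.00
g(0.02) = 1.80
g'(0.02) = -10.00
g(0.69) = -4.90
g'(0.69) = -10.00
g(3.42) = -32.20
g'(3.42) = -10.00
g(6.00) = -58.00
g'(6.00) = -10.00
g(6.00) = -58.00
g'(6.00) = -10.00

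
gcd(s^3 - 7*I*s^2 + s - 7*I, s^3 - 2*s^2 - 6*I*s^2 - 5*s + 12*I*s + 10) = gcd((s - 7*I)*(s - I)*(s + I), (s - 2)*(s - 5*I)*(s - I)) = s - I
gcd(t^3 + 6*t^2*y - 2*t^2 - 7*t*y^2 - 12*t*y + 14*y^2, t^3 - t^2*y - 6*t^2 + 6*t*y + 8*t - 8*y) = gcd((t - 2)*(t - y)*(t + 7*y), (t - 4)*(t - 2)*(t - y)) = -t^2 + t*y + 2*t - 2*y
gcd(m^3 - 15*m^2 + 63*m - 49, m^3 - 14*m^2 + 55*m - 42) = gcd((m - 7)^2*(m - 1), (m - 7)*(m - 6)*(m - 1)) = m^2 - 8*m + 7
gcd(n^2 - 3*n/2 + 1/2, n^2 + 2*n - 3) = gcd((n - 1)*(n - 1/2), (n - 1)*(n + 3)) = n - 1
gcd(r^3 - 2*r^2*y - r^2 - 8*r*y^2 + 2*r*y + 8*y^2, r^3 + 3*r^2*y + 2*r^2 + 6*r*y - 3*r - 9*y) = r - 1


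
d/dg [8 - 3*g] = -3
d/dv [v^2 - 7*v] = 2*v - 7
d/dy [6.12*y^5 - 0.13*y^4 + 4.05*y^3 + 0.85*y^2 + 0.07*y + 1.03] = 30.6*y^4 - 0.52*y^3 + 12.15*y^2 + 1.7*y + 0.07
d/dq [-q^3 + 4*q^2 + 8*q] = -3*q^2 + 8*q + 8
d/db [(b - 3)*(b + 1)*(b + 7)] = 3*b^2 + 10*b - 17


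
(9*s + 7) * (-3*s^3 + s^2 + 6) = -27*s^4 - 12*s^3 + 7*s^2 + 54*s + 42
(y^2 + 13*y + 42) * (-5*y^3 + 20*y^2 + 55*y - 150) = -5*y^5 - 45*y^4 + 105*y^3 + 1405*y^2 + 360*y - 6300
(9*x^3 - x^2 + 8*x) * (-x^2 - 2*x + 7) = -9*x^5 - 17*x^4 + 57*x^3 - 23*x^2 + 56*x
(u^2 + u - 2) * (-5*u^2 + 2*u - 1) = -5*u^4 - 3*u^3 + 11*u^2 - 5*u + 2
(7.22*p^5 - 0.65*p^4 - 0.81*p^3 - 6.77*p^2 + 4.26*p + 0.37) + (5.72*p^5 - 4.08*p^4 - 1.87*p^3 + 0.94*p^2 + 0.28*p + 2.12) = 12.94*p^5 - 4.73*p^4 - 2.68*p^3 - 5.83*p^2 + 4.54*p + 2.49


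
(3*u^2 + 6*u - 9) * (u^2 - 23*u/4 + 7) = 3*u^4 - 45*u^3/4 - 45*u^2/2 + 375*u/4 - 63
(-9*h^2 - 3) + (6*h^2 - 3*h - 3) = -3*h^2 - 3*h - 6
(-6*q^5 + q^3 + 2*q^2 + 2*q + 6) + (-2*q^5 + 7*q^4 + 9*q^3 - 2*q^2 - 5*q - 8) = -8*q^5 + 7*q^4 + 10*q^3 - 3*q - 2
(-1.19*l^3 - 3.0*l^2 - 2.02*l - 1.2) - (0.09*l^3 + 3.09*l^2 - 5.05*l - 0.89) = -1.28*l^3 - 6.09*l^2 + 3.03*l - 0.31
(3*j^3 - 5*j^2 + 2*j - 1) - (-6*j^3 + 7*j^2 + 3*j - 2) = 9*j^3 - 12*j^2 - j + 1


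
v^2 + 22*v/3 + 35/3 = (v + 7/3)*(v + 5)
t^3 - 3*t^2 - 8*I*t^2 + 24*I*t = t*(t - 3)*(t - 8*I)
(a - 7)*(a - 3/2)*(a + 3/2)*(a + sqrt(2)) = a^4 - 7*a^3 + sqrt(2)*a^3 - 7*sqrt(2)*a^2 - 9*a^2/4 - 9*sqrt(2)*a/4 + 63*a/4 + 63*sqrt(2)/4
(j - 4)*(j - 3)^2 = j^3 - 10*j^2 + 33*j - 36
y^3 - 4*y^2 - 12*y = y*(y - 6)*(y + 2)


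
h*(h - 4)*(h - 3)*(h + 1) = h^4 - 6*h^3 + 5*h^2 + 12*h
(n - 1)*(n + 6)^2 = n^3 + 11*n^2 + 24*n - 36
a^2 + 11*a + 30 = (a + 5)*(a + 6)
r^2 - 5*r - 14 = (r - 7)*(r + 2)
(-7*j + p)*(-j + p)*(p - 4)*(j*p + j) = 7*j^3*p^2 - 21*j^3*p - 28*j^3 - 8*j^2*p^3 + 24*j^2*p^2 + 32*j^2*p + j*p^4 - 3*j*p^3 - 4*j*p^2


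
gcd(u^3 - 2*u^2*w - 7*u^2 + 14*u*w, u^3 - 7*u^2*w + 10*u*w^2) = u^2 - 2*u*w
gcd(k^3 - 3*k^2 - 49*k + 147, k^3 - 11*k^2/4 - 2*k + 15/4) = k - 3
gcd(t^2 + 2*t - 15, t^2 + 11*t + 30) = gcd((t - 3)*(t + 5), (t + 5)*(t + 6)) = t + 5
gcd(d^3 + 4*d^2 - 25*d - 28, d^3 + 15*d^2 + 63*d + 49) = d^2 + 8*d + 7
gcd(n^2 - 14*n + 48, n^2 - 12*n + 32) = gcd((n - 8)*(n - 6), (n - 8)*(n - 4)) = n - 8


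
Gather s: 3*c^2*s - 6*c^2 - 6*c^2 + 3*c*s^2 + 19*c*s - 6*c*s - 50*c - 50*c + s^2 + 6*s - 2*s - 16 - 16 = -12*c^2 - 100*c + s^2*(3*c + 1) + s*(3*c^2 + 13*c + 4) - 32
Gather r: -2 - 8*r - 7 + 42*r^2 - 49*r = 42*r^2 - 57*r - 9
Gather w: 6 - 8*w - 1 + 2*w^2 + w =2*w^2 - 7*w + 5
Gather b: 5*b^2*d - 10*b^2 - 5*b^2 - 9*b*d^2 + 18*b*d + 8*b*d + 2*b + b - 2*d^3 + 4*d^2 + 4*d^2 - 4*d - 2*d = b^2*(5*d - 15) + b*(-9*d^2 + 26*d + 3) - 2*d^3 + 8*d^2 - 6*d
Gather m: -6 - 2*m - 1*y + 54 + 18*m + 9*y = 16*m + 8*y + 48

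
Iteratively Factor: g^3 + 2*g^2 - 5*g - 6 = (g - 2)*(g^2 + 4*g + 3) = (g - 2)*(g + 1)*(g + 3)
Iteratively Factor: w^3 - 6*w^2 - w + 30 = (w - 5)*(w^2 - w - 6) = (w - 5)*(w + 2)*(w - 3)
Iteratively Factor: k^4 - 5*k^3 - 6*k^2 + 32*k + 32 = (k - 4)*(k^3 - k^2 - 10*k - 8) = (k - 4)*(k + 2)*(k^2 - 3*k - 4) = (k - 4)^2*(k + 2)*(k + 1)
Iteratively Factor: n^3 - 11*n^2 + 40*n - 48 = (n - 3)*(n^2 - 8*n + 16) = (n - 4)*(n - 3)*(n - 4)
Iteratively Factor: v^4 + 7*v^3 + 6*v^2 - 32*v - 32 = (v + 4)*(v^3 + 3*v^2 - 6*v - 8) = (v - 2)*(v + 4)*(v^2 + 5*v + 4) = (v - 2)*(v + 4)^2*(v + 1)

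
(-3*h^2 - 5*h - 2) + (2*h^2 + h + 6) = -h^2 - 4*h + 4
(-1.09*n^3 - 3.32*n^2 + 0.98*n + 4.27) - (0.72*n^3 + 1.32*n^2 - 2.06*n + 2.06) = -1.81*n^3 - 4.64*n^2 + 3.04*n + 2.21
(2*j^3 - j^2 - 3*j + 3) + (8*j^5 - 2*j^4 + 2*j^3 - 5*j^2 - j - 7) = 8*j^5 - 2*j^4 + 4*j^3 - 6*j^2 - 4*j - 4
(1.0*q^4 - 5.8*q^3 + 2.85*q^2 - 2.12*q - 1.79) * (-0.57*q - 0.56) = -0.57*q^5 + 2.746*q^4 + 1.6235*q^3 - 0.3876*q^2 + 2.2075*q + 1.0024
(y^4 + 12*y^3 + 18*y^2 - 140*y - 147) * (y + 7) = y^5 + 19*y^4 + 102*y^3 - 14*y^2 - 1127*y - 1029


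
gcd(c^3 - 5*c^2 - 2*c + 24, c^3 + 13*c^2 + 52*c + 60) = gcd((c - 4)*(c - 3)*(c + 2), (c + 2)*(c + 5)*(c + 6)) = c + 2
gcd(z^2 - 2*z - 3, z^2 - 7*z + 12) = z - 3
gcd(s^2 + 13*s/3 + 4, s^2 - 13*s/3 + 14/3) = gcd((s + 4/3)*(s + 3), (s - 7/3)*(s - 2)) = 1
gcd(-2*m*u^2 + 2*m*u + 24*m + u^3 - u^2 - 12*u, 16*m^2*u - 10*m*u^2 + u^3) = -2*m + u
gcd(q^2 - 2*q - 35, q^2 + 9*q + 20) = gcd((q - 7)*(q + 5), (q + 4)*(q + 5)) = q + 5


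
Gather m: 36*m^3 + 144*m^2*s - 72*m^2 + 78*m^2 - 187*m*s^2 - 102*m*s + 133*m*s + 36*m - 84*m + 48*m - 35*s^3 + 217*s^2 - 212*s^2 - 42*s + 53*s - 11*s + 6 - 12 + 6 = 36*m^3 + m^2*(144*s + 6) + m*(-187*s^2 + 31*s) - 35*s^3 + 5*s^2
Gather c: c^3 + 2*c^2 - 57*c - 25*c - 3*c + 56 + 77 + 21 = c^3 + 2*c^2 - 85*c + 154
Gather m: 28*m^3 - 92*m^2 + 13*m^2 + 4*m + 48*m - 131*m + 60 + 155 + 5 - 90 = 28*m^3 - 79*m^2 - 79*m + 130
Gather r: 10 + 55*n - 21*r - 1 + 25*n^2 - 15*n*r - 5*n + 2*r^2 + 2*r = 25*n^2 + 50*n + 2*r^2 + r*(-15*n - 19) + 9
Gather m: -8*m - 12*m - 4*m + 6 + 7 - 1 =12 - 24*m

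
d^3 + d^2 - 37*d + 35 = (d - 5)*(d - 1)*(d + 7)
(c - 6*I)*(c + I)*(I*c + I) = I*c^3 + 5*c^2 + I*c^2 + 5*c + 6*I*c + 6*I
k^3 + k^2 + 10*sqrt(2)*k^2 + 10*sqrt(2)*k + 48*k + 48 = (k + 1)*(k + 4*sqrt(2))*(k + 6*sqrt(2))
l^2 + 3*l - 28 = (l - 4)*(l + 7)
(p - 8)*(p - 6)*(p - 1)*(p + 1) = p^4 - 14*p^3 + 47*p^2 + 14*p - 48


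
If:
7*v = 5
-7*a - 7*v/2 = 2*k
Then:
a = -2*k/7 - 5/14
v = 5/7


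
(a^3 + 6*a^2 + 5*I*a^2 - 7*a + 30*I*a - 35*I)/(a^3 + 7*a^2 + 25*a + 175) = (a - 1)/(a - 5*I)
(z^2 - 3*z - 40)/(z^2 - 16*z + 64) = (z + 5)/(z - 8)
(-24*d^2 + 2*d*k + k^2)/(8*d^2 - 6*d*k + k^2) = (-6*d - k)/(2*d - k)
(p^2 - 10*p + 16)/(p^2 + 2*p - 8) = (p - 8)/(p + 4)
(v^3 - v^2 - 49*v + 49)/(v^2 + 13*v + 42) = (v^2 - 8*v + 7)/(v + 6)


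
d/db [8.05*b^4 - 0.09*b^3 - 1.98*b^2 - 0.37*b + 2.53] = 32.2*b^3 - 0.27*b^2 - 3.96*b - 0.37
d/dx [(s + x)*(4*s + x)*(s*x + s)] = s*(4*s^2 + 10*s*x + 5*s + 3*x^2 + 2*x)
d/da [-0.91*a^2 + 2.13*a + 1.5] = 2.13 - 1.82*a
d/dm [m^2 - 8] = 2*m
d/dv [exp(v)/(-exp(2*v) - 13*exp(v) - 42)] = (exp(2*v) - 42)*exp(v)/(exp(4*v) + 26*exp(3*v) + 253*exp(2*v) + 1092*exp(v) + 1764)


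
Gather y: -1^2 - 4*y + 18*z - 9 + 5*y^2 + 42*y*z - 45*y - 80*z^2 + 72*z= 5*y^2 + y*(42*z - 49) - 80*z^2 + 90*z - 10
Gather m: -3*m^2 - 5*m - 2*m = -3*m^2 - 7*m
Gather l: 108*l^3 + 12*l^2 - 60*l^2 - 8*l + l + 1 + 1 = 108*l^3 - 48*l^2 - 7*l + 2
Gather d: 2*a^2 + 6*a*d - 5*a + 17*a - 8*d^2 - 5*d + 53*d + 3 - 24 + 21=2*a^2 + 12*a - 8*d^2 + d*(6*a + 48)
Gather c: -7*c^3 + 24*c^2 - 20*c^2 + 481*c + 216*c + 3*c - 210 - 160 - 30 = -7*c^3 + 4*c^2 + 700*c - 400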